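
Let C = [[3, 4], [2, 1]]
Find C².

[[17, 16], [8, 9]]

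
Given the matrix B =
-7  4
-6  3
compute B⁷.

[[-6559, 4372], [-6558, 4371]]

tr B = -4 and det B = 3, so the characteristic polynomial is λ² − (-4)λ + (3) with roots -1 and -3.
Eigenvectors give P = [[2, -1], [3, -1]] with P⁻¹ = [[-1, 1], [-3, 2]], and B = P·diag(-1, -3)·P⁻¹.
Then B⁷ = P·diag(-1, -2187)·P⁻¹ = [[-2, 2187], [-3, 2187]] · [[-1, 1], [-3, 2]] = [[-6559, 4372], [-6558, 4371]].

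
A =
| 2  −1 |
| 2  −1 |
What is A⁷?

[[2, −1], [2, −1]]

A² = A (a projection; rank 1, trace 1), so A⁷ = A.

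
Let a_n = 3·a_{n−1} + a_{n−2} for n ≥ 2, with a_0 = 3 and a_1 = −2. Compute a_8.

With companion matrix A = [[3, 1], [1, 0]], [a_n, a_{n−1}]ᵀ = A·[a_{n−1}, a_{n−2}]ᵀ, so [a_8, a_7]ᵀ = A⁷·[a_1, a_0]ᵀ.
A⁷ = [[3927, 1189], [1189, 360]], giving [a_8, a_7]ᵀ = [[−4287], [−1298]].

−4287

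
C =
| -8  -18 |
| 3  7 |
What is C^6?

tr C = -1 and det C = -2, so the characteristic polynomial is λ² − (-1)λ + (-2) with roots 1 and -2.
Eigenvectors give P = [[2, -3], [-1, 1]] with P⁻¹ = [[-1, -3], [-1, -2]], and C = P·diag(1, -2)·P⁻¹.
Then C^6 = P·diag(1, 64)·P⁻¹ = [[2, -192], [-1, 64]] · [[-1, -3], [-1, -2]] = [[190, 378], [-63, -125]].

[[190, 378], [-63, -125]]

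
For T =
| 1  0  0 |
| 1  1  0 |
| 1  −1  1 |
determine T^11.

T = I + N where N = [[0, 0, 0], [1, 0, 0], [1, −1, 0]] is strictly lower-triangular, so N^3 = 0.
(I + N)^11 = I + 11·N + 55·N^2 = [[1, 0, 0], [11, 1, 0], [−44, −11, 1]].

[[1, 0, 0], [11, 1, 0], [−44, −11, 1]]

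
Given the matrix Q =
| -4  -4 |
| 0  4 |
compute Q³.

[[-64, -64], [0, 64]]

Q² = [[16, 0], [0, 16]]
Q³ = [[-64, -64], [0, 64]]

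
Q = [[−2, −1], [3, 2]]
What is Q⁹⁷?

Q² = I (check: tr Q = 0 and det Q = −1), so Q⁹⁷ = Q since 97 is odd.

[[−2, −1], [3, 2]]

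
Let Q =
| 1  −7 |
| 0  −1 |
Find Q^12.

[[1, 0], [0, 1]]

Q² = I (check: tr Q = 0 and det Q = −1), so Q^12 = I since 12 is even.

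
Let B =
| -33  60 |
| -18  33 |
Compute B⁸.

tr B = 0 and det B = -9, so the characteristic polynomial is λ² − (0)λ + (-9) with roots -3 and 3.
Eigenvectors give P = [[2, -5], [1, -3]] with P⁻¹ = [[3, -5], [1, -2]], and B = P·diag(-3, 3)·P⁻¹.
Then B⁸ = P·diag(6561, 6561)·P⁻¹ = [[13122, -32805], [6561, -19683]] · [[3, -5], [1, -2]] = [[6561, 0], [0, 6561]].

[[6561, 0], [0, 6561]]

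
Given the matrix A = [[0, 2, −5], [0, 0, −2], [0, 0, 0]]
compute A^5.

[[0, 0, 0], [0, 0, 0], [0, 0, 0]]

A is strictly triangular, hence nilpotent: A^3 = 0, so A^5 = 0.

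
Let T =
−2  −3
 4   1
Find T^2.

[[−8, 3], [−4, −11]]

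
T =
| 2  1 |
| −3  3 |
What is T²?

[[1, 5], [−15, 6]]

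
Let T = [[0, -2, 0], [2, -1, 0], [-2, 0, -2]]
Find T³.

T² = [[-4, 2, 0], [-2, -3, 0], [4, 4, 4]]
T³ = [[4, 6, 0], [-6, 7, 0], [0, -12, -8]]

[[4, 6, 0], [-6, 7, 0], [0, -12, -8]]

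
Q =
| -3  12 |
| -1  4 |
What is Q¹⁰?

[[-3, 12], [-1, 4]]

Q² = Q (a projection; rank 1, trace 1), so Q¹⁰ = Q.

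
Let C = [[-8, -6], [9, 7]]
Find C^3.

tr C = -1 and det C = -2, so the characteristic polynomial is λ² − (-1)λ + (-2) with roots 1 and -2.
Eigenvectors give P = [[-2, -1], [3, 1]] with P⁻¹ = [[1, 1], [-3, -2]], and C = P·diag(1, -2)·P⁻¹.
Then C^3 = P·diag(1, -8)·P⁻¹ = [[-2, 8], [3, -8]] · [[1, 1], [-3, -2]] = [[-26, -18], [27, 19]].

[[-26, -18], [27, 19]]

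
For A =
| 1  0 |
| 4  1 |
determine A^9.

[[1, 0], [36, 1]]

A = I + N where N = [[0, 0], [4, 0]] is strictly lower-triangular, so N^2 = 0.
(I + N)^9 = I + 9·N = [[1, 0], [36, 1]].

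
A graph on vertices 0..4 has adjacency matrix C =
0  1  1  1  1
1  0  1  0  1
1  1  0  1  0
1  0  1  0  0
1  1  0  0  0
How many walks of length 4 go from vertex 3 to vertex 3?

11

The number of length-4 walks from vertex 3 to vertex 3 is entry (3,3) of C⁴, where C is the adjacency matrix.
C² = [[4, 2, 2, 1, 1], [2, 3, 1, 2, 1], [2, 1, 3, 1, 2], [1, 2, 1, 2, 1], [1, 1, 2, 1, 2]]
C³ = [[6, 7, 7, 6, 6], [7, 4, 7, 3, 5], [7, 7, 4, 5, 3], [6, 3, 5, 2, 3], [6, 5, 3, 3, 2]]
C⁴ = [[26, 19, 19, 13, 13], [19, 19, 14, 14, 11], [19, 14, 19, 11, 14], [13, 14, 11, 11, 9], [13, 11, 14, 9, 11]]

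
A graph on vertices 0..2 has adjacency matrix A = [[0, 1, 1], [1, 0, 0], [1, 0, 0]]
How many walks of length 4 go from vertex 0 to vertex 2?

The number of length-4 walks from vertex 0 to vertex 2 is entry (0,2) of A^4, where A is the adjacency matrix.
A^2 = [[2, 0, 0], [0, 1, 1], [0, 1, 1]]
A^3 = [[0, 2, 2], [2, 0, 0], [2, 0, 0]]
A^4 = [[4, 0, 0], [0, 2, 2], [0, 2, 2]]

0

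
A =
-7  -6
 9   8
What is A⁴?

[[-29, -30], [45, 46]]

tr A = 1 and det A = -2, so the characteristic polynomial is λ² − (1)λ + (-2) with roots 2 and -1.
Eigenvectors give P = [[-2, -1], [3, 1]] with P⁻¹ = [[1, 1], [-3, -2]], and A = P·diag(2, -1)·P⁻¹.
Then A⁴ = P·diag(16, 1)·P⁻¹ = [[-32, -1], [48, 1]] · [[1, 1], [-3, -2]] = [[-29, -30], [45, 46]].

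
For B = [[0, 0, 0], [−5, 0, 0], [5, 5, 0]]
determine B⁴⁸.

[[0, 0, 0], [0, 0, 0], [0, 0, 0]]

B is strictly triangular, hence nilpotent: B³ = 0, so B⁴⁸ = 0.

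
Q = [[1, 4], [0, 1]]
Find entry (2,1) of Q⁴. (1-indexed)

Q = I + N where N = [[0, 4], [0, 0]] is strictly upper-triangular, so N² = 0.
(I + N)⁴ = I + 4·N = [[1, 16], [0, 1]].

0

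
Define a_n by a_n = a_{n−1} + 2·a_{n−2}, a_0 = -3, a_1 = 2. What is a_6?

With companion matrix B = [[1, 2], [1, 0]], [a_n, a_{n−1}]ᵀ = B·[a_{n−1}, a_{n−2}]ᵀ, so [a_6, a_5]ᵀ = B⁵·[a_1, a_0]ᵀ.
B⁵ = [[21, 22], [11, 10]], giving [a_6, a_5]ᵀ = [[-24], [-8]].

-24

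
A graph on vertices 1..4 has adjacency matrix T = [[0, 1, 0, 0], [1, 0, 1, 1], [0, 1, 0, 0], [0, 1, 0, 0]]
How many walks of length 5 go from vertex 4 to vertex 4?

The number of length-5 walks from vertex 4 to vertex 4 is entry (4,4) of T^5, where T is the adjacency matrix.
T^2 = [[1, 0, 1, 1], [0, 3, 0, 0], [1, 0, 1, 1], [1, 0, 1, 1]]
T^3 = [[0, 3, 0, 0], [3, 0, 3, 3], [0, 3, 0, 0], [0, 3, 0, 0]]
T^4 = [[3, 0, 3, 3], [0, 9, 0, 0], [3, 0, 3, 3], [3, 0, 3, 3]]
T^5 = [[0, 9, 0, 0], [9, 0, 9, 9], [0, 9, 0, 0], [0, 9, 0, 0]]

0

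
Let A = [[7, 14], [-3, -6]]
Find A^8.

[[7, 14], [-3, -6]]

A² = A (a projection; rank 1, trace 1), so A^8 = A.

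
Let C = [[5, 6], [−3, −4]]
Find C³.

tr C = 1 and det C = −2, so the characteristic polynomial is λ² − (1)λ + (−2) with roots 2 and −1.
Eigenvectors give P = [[2, −1], [−1, 1]] with P⁻¹ = [[1, 1], [1, 2]], and C = P·diag(2, −1)·P⁻¹.
Then C³ = P·diag(8, −1)·P⁻¹ = [[16, 1], [−8, −1]] · [[1, 1], [1, 2]] = [[17, 18], [−9, −10]].

[[17, 18], [−9, −10]]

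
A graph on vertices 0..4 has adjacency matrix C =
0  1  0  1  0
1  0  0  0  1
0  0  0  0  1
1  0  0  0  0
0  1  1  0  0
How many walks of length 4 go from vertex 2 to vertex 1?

3

The number of length-4 walks from vertex 2 to vertex 1 is entry (2,1) of C⁴, where C is the adjacency matrix.
C² = [[2, 0, 0, 0, 1], [0, 2, 1, 1, 0], [0, 1, 1, 0, 0], [0, 1, 0, 1, 0], [1, 0, 0, 0, 2]]
C³ = [[0, 3, 1, 2, 0], [3, 0, 0, 0, 3], [1, 0, 0, 0, 2], [2, 0, 0, 0, 1], [0, 3, 2, 1, 0]]
C⁴ = [[5, 0, 0, 0, 4], [0, 6, 3, 3, 0], [0, 3, 2, 1, 0], [0, 3, 1, 2, 0], [4, 0, 0, 0, 5]]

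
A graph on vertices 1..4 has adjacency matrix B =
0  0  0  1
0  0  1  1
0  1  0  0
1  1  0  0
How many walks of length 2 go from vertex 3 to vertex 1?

0

The number of length-2 walks from vertex 3 to vertex 1 is entry (3,1) of B^2, where B is the adjacency matrix.
B^2 = [[1, 1, 0, 0], [1, 2, 0, 0], [0, 0, 1, 1], [0, 0, 1, 2]]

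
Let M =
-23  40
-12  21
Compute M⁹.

tr M = -2 and det M = -3, so the characteristic polynomial is λ² − (-2)λ + (-3) with roots -3 and 1.
Eigenvectors give P = [[-2, 5], [-1, 3]] with P⁻¹ = [[-3, 5], [-1, 2]], and M = P·diag(-3, 1)·P⁻¹.
Then M⁹ = P·diag(-19683, 1)·P⁻¹ = [[39366, 5], [19683, 3]] · [[-3, 5], [-1, 2]] = [[-118103, 196840], [-59052, 98421]].

[[-118103, 196840], [-59052, 98421]]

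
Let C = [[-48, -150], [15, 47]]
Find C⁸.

[[63306, 189150], [-18915, -56489]]

tr C = -1 and det C = -6, so the characteristic polynomial is λ² − (-1)λ + (-6) with roots 2 and -3.
Eigenvectors give P = [[-3, 10], [1, -3]] with P⁻¹ = [[3, 10], [1, 3]], and C = P·diag(2, -3)·P⁻¹.
Then C⁸ = P·diag(256, 6561)·P⁻¹ = [[-768, 65610], [256, -19683]] · [[3, 10], [1, 3]] = [[63306, 189150], [-18915, -56489]].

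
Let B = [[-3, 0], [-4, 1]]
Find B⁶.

[[729, 0], [728, 1]]

tr B = -2 and det B = -3, so the characteristic polynomial is λ² − (-2)λ + (-3) with roots 1 and -3.
Eigenvectors give P = [[0, -1], [-1, -1]] with P⁻¹ = [[1, -1], [-1, 0]], and B = P·diag(1, -3)·P⁻¹.
Then B⁶ = P·diag(1, 729)·P⁻¹ = [[0, -729], [-1, -729]] · [[1, -1], [-1, 0]] = [[729, 0], [728, 1]].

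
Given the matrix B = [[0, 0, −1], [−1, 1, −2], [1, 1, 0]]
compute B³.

B² = [[−1, −1, 0], [−3, −1, −1], [−1, 1, −3]]
B³ = [[1, −1, 3], [0, −2, 5], [−4, −2, −1]]

[[1, −1, 3], [0, −2, 5], [−4, −2, −1]]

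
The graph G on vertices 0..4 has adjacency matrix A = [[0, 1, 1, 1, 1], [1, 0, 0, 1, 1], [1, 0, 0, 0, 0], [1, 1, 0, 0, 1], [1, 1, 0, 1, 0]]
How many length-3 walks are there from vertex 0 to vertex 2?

The number of length-3 walks from vertex 0 to vertex 2 is entry (0,2) of A^3, where A is the adjacency matrix.
A^2 = [[4, 2, 0, 2, 2], [2, 3, 1, 2, 2], [0, 1, 1, 1, 1], [2, 2, 1, 3, 2], [2, 2, 1, 2, 3]]
A^3 = [[6, 8, 4, 8, 8], [8, 6, 2, 7, 7], [4, 2, 0, 2, 2], [8, 7, 2, 6, 7], [8, 7, 2, 7, 6]]

4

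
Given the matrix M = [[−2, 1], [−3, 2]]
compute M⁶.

[[1, 0], [0, 1]]

M² = I (check: tr M = 0 and det M = −1), so M⁶ = I since 6 is even.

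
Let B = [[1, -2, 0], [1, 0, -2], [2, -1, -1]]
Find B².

[[-1, -2, 4], [-3, 0, 2], [-1, -3, 3]]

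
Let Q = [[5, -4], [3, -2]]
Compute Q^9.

[[2045, -2044], [1533, -1532]]

tr Q = 3 and det Q = 2, so the characteristic polynomial is λ² − (3)λ + (2) with roots 2 and 1.
Eigenvectors give P = [[4, 1], [3, 1]] with P⁻¹ = [[1, -1], [-3, 4]], and Q = P·diag(2, 1)·P⁻¹.
Then Q^9 = P·diag(512, 1)·P⁻¹ = [[2048, 1], [1536, 1]] · [[1, -1], [-3, 4]] = [[2045, -2044], [1533, -1532]].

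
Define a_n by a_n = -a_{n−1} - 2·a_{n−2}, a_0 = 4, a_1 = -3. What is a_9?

With companion matrix M = [[-1, -2], [1, 0]], [a_n, a_{n−1}]ᵀ = M·[a_{n−1}, a_{n−2}]ᵀ, so [a_9, a_8]ᵀ = M⁸·[a_1, a_0]ᵀ.
M⁸ = [[-17, -6], [3, -14]], giving [a_9, a_8]ᵀ = [[27], [-65]].

27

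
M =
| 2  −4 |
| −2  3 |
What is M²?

[[12, −20], [−10, 17]]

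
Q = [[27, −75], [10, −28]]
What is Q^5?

tr Q = −1 and det Q = −6, so the characteristic polynomial is λ² − (−1)λ + (−6) with roots 2 and −3.
Eigenvectors give P = [[3, −5], [1, −2]] with P⁻¹ = [[2, −5], [1, −3]], and Q = P·diag(2, −3)·P⁻¹.
Then Q^5 = P·diag(32, −243)·P⁻¹ = [[96, 1215], [32, 486]] · [[2, −5], [1, −3]] = [[1407, −4125], [550, −1618]].

[[1407, −4125], [550, −1618]]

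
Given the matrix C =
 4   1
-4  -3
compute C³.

C² = [[12, 1], [-4, 5]]
C³ = [[44, 9], [-36, -19]]

[[44, 9], [-36, -19]]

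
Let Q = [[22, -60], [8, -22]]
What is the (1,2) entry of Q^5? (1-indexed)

-960

tr Q = 0 and det Q = -4, so the characteristic polynomial is λ² − (0)λ + (-4) with roots -2 and 2.
Eigenvectors give P = [[-5, 3], [-2, 1]] with P⁻¹ = [[1, -3], [2, -5]], and Q = P·diag(-2, 2)·P⁻¹.
Then Q^5 = P·diag(-32, 32)·P⁻¹ = [[160, 96], [64, 32]] · [[1, -3], [2, -5]] = [[352, -960], [128, -352]].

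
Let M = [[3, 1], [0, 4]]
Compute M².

[[9, 7], [0, 16]]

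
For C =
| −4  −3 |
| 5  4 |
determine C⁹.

C² = I (check: tr C = 0 and det C = −1), so C⁹ = C since 9 is odd.

[[−4, −3], [5, 4]]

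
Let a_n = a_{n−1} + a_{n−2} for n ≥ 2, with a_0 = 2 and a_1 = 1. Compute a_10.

123

With companion matrix A = [[1, 1], [1, 0]], [a_n, a_{n−1}]ᵀ = A·[a_{n−1}, a_{n−2}]ᵀ, so [a_10, a_9]ᵀ = A⁹·[a_1, a_0]ᵀ.
A⁹ = [[55, 34], [34, 21]], giving [a_10, a_9]ᵀ = [[123], [76]].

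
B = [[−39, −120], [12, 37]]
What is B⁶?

[[7281, 21840], [−2184, −6551]]

tr B = −2 and det B = −3, so the characteristic polynomial is λ² − (−2)λ + (−3) with roots −3 and 1.
Eigenvectors give P = [[10, −3], [−3, 1]] with P⁻¹ = [[1, 3], [3, 10]], and B = P·diag(−3, 1)·P⁻¹.
Then B⁶ = P·diag(729, 1)·P⁻¹ = [[7290, −3], [−2187, 1]] · [[1, 3], [3, 10]] = [[7281, 21840], [−2184, −6551]].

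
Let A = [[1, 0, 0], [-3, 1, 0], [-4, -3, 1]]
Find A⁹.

[[1, 0, 0], [-27, 1, 0], [288, -27, 1]]

A = I + N where N = [[0, 0, 0], [-3, 0, 0], [-4, -3, 0]] is strictly lower-triangular, so N³ = 0.
(I + N)⁹ = I + 9·N + 36·N² = [[1, 0, 0], [-27, 1, 0], [288, -27, 1]].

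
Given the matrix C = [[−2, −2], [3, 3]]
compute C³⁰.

C² = C (a projection; rank 1, trace 1), so C³⁰ = C.

[[−2, −2], [3, 3]]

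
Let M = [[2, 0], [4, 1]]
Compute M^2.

[[4, 0], [12, 1]]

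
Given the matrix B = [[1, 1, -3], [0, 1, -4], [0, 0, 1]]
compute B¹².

[[1, 12, -300], [0, 1, -48], [0, 0, 1]]

B = I + N where N = [[0, 1, -3], [0, 0, -4], [0, 0, 0]] is strictly upper-triangular, so N³ = 0.
(I + N)¹² = I + 12·N + 66·N² = [[1, 12, -300], [0, 1, -48], [0, 0, 1]].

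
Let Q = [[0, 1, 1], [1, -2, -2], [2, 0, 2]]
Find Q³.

[[-2, 7, 7], [7, -16, -14], [14, 0, 12]]

Q² = [[3, -2, 0], [-6, 5, 1], [4, 2, 6]]
Q³ = [[-2, 7, 7], [7, -16, -14], [14, 0, 12]]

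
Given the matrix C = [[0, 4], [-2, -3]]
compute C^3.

C^2 = [[-8, -12], [6, 1]]
C^3 = [[24, 4], [-2, 21]]

[[24, 4], [-2, 21]]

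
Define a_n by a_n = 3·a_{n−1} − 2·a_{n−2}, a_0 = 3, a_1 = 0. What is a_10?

−3066

With companion matrix T = [[3, −2], [1, 0]], [a_n, a_{n−1}]ᵀ = T·[a_{n−1}, a_{n−2}]ᵀ, so [a_10, a_9]ᵀ = T⁹·[a_1, a_0]ᵀ.
T⁹ = [[1023, −1022], [511, −510]], giving [a_10, a_9]ᵀ = [[−3066], [−1530]].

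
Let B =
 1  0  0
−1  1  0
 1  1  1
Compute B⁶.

B = I + N where N = [[0, 0, 0], [−1, 0, 0], [1, 1, 0]] is strictly lower-triangular, so N³ = 0.
(I + N)⁶ = I + 6·N + 15·N² = [[1, 0, 0], [−6, 1, 0], [−9, 6, 1]].

[[1, 0, 0], [−6, 1, 0], [−9, 6, 1]]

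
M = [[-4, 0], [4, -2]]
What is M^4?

[[256, 0], [-480, 16]]

M^2 = [[16, 0], [-24, 4]]
M^3 = [[-64, 0], [112, -8]]
M^4 = [[256, 0], [-480, 16]]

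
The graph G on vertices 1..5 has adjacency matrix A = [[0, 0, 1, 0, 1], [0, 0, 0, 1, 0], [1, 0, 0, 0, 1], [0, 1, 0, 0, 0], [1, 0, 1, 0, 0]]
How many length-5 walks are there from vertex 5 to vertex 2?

0

The number of length-5 walks from vertex 5 to vertex 2 is entry (5,2) of A⁵, where A is the adjacency matrix.
A² = [[2, 0, 1, 0, 1], [0, 1, 0, 0, 0], [1, 0, 2, 0, 1], [0, 0, 0, 1, 0], [1, 0, 1, 0, 2]]
A³ = [[2, 0, 3, 0, 3], [0, 0, 0, 1, 0], [3, 0, 2, 0, 3], [0, 1, 0, 0, 0], [3, 0, 3, 0, 2]]
A⁴ = [[6, 0, 5, 0, 5], [0, 1, 0, 0, 0], [5, 0, 6, 0, 5], [0, 0, 0, 1, 0], [5, 0, 5, 0, 6]]
A⁵ = [[10, 0, 11, 0, 11], [0, 0, 0, 1, 0], [11, 0, 10, 0, 11], [0, 1, 0, 0, 0], [11, 0, 11, 0, 10]]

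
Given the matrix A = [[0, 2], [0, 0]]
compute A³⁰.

[[0, 0], [0, 0]]

A is strictly triangular, hence nilpotent: A² = 0, so A³⁰ = 0.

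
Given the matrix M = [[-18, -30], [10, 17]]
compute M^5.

[[-1068, -1650], [550, 857]]

tr M = -1 and det M = -6, so the characteristic polynomial is λ² − (-1)λ + (-6) with roots -3 and 2.
Eigenvectors give P = [[-2, -3], [1, 2]] with P⁻¹ = [[-2, -3], [1, 2]], and M = P·diag(-3, 2)·P⁻¹.
Then M^5 = P·diag(-243, 32)·P⁻¹ = [[486, -96], [-243, 64]] · [[-2, -3], [1, 2]] = [[-1068, -1650], [550, 857]].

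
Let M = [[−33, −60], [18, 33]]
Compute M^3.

tr M = 0 and det M = −9, so the characteristic polynomial is λ² − (0)λ + (−9) with roots 3 and −3.
Eigenvectors give P = [[−5, −2], [3, 1]] with P⁻¹ = [[1, 2], [−3, −5]], and M = P·diag(3, −3)·P⁻¹.
Then M^3 = P·diag(27, −27)·P⁻¹ = [[−135, 54], [81, −27]] · [[1, 2], [−3, −5]] = [[−297, −540], [162, 297]].

[[−297, −540], [162, 297]]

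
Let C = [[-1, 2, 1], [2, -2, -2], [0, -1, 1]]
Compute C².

[[5, -7, -4], [-6, 10, 4], [-2, 1, 3]]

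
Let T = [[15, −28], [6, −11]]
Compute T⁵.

tr T = 4 and det T = 3, so the characteristic polynomial is λ² − (4)λ + (3) with roots 1 and 3.
Eigenvectors give P = [[−2, 7], [−1, 3]] with P⁻¹ = [[3, −7], [1, −2]], and T = P·diag(1, 3)·P⁻¹.
Then T⁵ = P·diag(1, 243)·P⁻¹ = [[−2, 1701], [−1, 729]] · [[3, −7], [1, −2]] = [[1695, −3388], [726, −1451]].

[[1695, −3388], [726, −1451]]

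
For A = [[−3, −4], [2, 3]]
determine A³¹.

A² = I (check: tr A = 0 and det A = −1), so A³¹ = A since 31 is odd.

[[−3, −4], [2, 3]]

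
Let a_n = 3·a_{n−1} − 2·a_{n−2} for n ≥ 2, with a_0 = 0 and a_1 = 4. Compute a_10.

4092

With companion matrix A = [[3, −2], [1, 0]], [a_n, a_{n−1}]ᵀ = A·[a_{n−1}, a_{n−2}]ᵀ, so [a_10, a_9]ᵀ = A^9·[a_1, a_0]ᵀ.
A^9 = [[1023, −1022], [511, −510]], giving [a_10, a_9]ᵀ = [[4092], [2044]].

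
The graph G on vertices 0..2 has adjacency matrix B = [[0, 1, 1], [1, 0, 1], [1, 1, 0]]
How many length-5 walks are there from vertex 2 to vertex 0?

The number of length-5 walks from vertex 2 to vertex 0 is entry (2,0) of B⁵, where B is the adjacency matrix.
B² = [[2, 1, 1], [1, 2, 1], [1, 1, 2]]
B³ = [[2, 3, 3], [3, 2, 3], [3, 3, 2]]
B⁴ = [[6, 5, 5], [5, 6, 5], [5, 5, 6]]
B⁵ = [[10, 11, 11], [11, 10, 11], [11, 11, 10]]

11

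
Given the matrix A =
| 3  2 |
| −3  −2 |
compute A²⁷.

[[3, 2], [−3, −2]]

A² = A (a projection; rank 1, trace 1), so A²⁷ = A.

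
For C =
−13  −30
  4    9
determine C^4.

tr C = −4 and det C = 3, so the characteristic polynomial is λ² − (−4)λ + (3) with roots −3 and −1.
Eigenvectors give P = [[3, −5], [−1, 2]] with P⁻¹ = [[2, 5], [1, 3]], and C = P·diag(−3, −1)·P⁻¹.
Then C^4 = P·diag(81, 1)·P⁻¹ = [[243, −5], [−81, 2]] · [[2, 5], [1, 3]] = [[481, 1200], [−160, −399]].

[[481, 1200], [−160, −399]]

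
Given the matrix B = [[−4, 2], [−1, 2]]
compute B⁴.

B² = [[14, −4], [2, 2]]
B³ = [[−52, 20], [−10, 8]]
B⁴ = [[188, −64], [32, −4]]

[[188, −64], [32, −4]]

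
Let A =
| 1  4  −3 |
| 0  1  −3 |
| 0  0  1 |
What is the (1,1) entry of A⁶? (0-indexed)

A = I + N where N = [[0, 4, −3], [0, 0, −3], [0, 0, 0]] is strictly upper-triangular, so N³ = 0.
(I + N)⁶ = I + 6·N + 15·N² = [[1, 24, −198], [0, 1, −18], [0, 0, 1]].

1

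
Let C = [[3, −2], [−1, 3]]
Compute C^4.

C^2 = [[11, −12], [−6, 11]]
C^3 = [[45, −58], [−29, 45]]
C^4 = [[193, −264], [−132, 193]]

[[193, −264], [−132, 193]]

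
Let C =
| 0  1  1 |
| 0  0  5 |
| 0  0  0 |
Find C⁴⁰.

[[0, 0, 0], [0, 0, 0], [0, 0, 0]]

C is strictly triangular, hence nilpotent: C³ = 0, so C⁴⁰ = 0.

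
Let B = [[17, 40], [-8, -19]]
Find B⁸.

[[-26239, -65600], [13120, 32801]]

tr B = -2 and det B = -3, so the characteristic polynomial is λ² − (-2)λ + (-3) with roots 1 and -3.
Eigenvectors give P = [[-5, -2], [2, 1]] with P⁻¹ = [[-1, -2], [2, 5]], and B = P·diag(1, -3)·P⁻¹.
Then B⁸ = P·diag(1, 6561)·P⁻¹ = [[-5, -13122], [2, 6561]] · [[-1, -2], [2, 5]] = [[-26239, -65600], [13120, 32801]].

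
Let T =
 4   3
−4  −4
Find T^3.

T^2 = [[4, 0], [0, 4]]
T^3 = [[16, 12], [−16, −16]]

[[16, 12], [−16, −16]]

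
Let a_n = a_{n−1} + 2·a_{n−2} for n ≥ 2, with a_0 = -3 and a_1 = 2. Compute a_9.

With companion matrix A = [[1, 2], [1, 0]], [a_n, a_{n−1}]ᵀ = A·[a_{n−1}, a_{n−2}]ᵀ, so [a_9, a_8]ᵀ = A^8·[a_1, a_0]ᵀ.
A^8 = [[171, 170], [85, 86]], giving [a_9, a_8]ᵀ = [[-168], [-88]].

-168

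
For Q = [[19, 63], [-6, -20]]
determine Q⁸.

tr Q = -1 and det Q = -2, so the characteristic polynomial is λ² − (-1)λ + (-2) with roots 1 and -2.
Eigenvectors give P = [[7, -3], [-2, 1]] with P⁻¹ = [[1, 3], [2, 7]], and Q = P·diag(1, -2)·P⁻¹.
Then Q⁸ = P·diag(1, 256)·P⁻¹ = [[7, -768], [-2, 256]] · [[1, 3], [2, 7]] = [[-1529, -5355], [510, 1786]].

[[-1529, -5355], [510, 1786]]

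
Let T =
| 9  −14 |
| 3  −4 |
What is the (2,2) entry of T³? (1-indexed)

−106

tr T = 5 and det T = 6, so the characteristic polynomial is λ² − (5)λ + (6) with roots 2 and 3.
Eigenvectors give P = [[2, −7], [1, −3]] with P⁻¹ = [[−3, 7], [−1, 2]], and T = P·diag(2, 3)·P⁻¹.
Then T³ = P·diag(8, 27)·P⁻¹ = [[16, −189], [8, −81]] · [[−3, 7], [−1, 2]] = [[141, −266], [57, −106]].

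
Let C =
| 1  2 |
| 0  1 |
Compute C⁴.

C = I + N where N = [[0, 2], [0, 0]] is strictly upper-triangular, so N² = 0.
(I + N)⁴ = I + 4·N = [[1, 8], [0, 1]].

[[1, 8], [0, 1]]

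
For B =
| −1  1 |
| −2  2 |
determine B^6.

B² = B (a projection; rank 1, trace 1), so B^6 = B.

[[−1, 1], [−2, 2]]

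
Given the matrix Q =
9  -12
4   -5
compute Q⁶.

[[2913, -4368], [1456, -2183]]

tr Q = 4 and det Q = 3, so the characteristic polynomial is λ² − (4)λ + (3) with roots 1 and 3.
Eigenvectors give P = [[-3, 2], [-2, 1]] with P⁻¹ = [[1, -2], [2, -3]], and Q = P·diag(1, 3)·P⁻¹.
Then Q⁶ = P·diag(1, 729)·P⁻¹ = [[-3, 1458], [-2, 729]] · [[1, -2], [2, -3]] = [[2913, -4368], [1456, -2183]].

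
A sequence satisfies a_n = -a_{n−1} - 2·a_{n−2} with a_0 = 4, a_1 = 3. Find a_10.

With companion matrix B = [[-1, -2], [1, 0]], [a_n, a_{n−1}]ᵀ = B·[a_{n−1}, a_{n−2}]ᵀ, so [a_10, a_9]ᵀ = B⁹·[a_1, a_0]ᵀ.
B⁹ = [[11, 34], [-17, -6]], giving [a_10, a_9]ᵀ = [[169], [-75]].

169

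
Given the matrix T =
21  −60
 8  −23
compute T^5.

[[1221, −3660], [488, −1463]]

tr T = −2 and det T = −3, so the characteristic polynomial is λ² − (−2)λ + (−3) with roots 1 and −3.
Eigenvectors give P = [[3, 5], [1, 2]] with P⁻¹ = [[2, −5], [−1, 3]], and T = P·diag(1, −3)·P⁻¹.
Then T^5 = P·diag(1, −243)·P⁻¹ = [[3, −1215], [1, −486]] · [[2, −5], [−1, 3]] = [[1221, −3660], [488, −1463]].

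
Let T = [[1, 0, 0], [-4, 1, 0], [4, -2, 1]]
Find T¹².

[[1, 0, 0], [-48, 1, 0], [576, -24, 1]]

T = I + N where N = [[0, 0, 0], [-4, 0, 0], [4, -2, 0]] is strictly lower-triangular, so N³ = 0.
(I + N)¹² = I + 12·N + 66·N² = [[1, 0, 0], [-48, 1, 0], [576, -24, 1]].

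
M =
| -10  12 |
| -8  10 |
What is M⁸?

[[256, 0], [0, 256]]

tr M = 0 and det M = -4, so the characteristic polynomial is λ² − (0)λ + (-4) with roots 2 and -2.
Eigenvectors give P = [[1, 3], [1, 2]] with P⁻¹ = [[-2, 3], [1, -1]], and M = P·diag(2, -2)·P⁻¹.
Then M⁸ = P·diag(256, 256)·P⁻¹ = [[256, 768], [256, 512]] · [[-2, 3], [1, -1]] = [[256, 0], [0, 256]].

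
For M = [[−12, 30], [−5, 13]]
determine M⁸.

[[−12354, 37830], [−6305, 19171]]

tr M = 1 and det M = −6, so the characteristic polynomial is λ² − (1)λ + (−6) with roots 3 and −2.
Eigenvectors give P = [[−2, 3], [−1, 1]] with P⁻¹ = [[1, −3], [1, −2]], and M = P·diag(3, −2)·P⁻¹.
Then M⁸ = P·diag(6561, 256)·P⁻¹ = [[−13122, 768], [−6561, 256]] · [[1, −3], [1, −2]] = [[−12354, 37830], [−6305, 19171]].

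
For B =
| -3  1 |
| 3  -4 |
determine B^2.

[[12, -7], [-21, 19]]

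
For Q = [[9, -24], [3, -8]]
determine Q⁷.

Q² = Q (a projection; rank 1, trace 1), so Q⁷ = Q.

[[9, -24], [3, -8]]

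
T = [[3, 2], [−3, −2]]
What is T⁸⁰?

T² = T (a projection; rank 1, trace 1), so T⁸⁰ = T.

[[3, 2], [−3, −2]]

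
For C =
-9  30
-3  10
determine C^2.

[[-9, 30], [-3, 10]]

C² = C (a projection; rank 1, trace 1), so C^2 = C.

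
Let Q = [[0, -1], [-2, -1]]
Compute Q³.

Q² = [[2, 1], [2, 3]]
Q³ = [[-2, -3], [-6, -5]]

[[-2, -3], [-6, -5]]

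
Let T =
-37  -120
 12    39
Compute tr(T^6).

tr T = 2 and det T = -3, so the characteristic polynomial is λ² − (2)λ + (-3) with roots -1 and 3.
Eigenvectors give P = [[10, -3], [-3, 1]] with P⁻¹ = [[1, 3], [3, 10]], and T = P·diag(-1, 3)·P⁻¹.
Then T^6 = P·diag(1, 729)·P⁻¹ = [[10, -2187], [-3, 729]] · [[1, 3], [3, 10]] = [[-6551, -21840], [2184, 7281]].

730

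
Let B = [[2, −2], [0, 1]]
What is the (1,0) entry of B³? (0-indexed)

0

B² = [[4, −6], [0, 1]]
B³ = [[8, −14], [0, 1]]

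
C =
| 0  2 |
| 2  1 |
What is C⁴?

[[20, 18], [18, 29]]

C² = [[4, 2], [2, 5]]
C³ = [[4, 10], [10, 9]]
C⁴ = [[20, 18], [18, 29]]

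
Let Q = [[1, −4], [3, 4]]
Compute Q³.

[[−71, −36], [27, −44]]

Q² = [[−11, −20], [15, 4]]
Q³ = [[−71, −36], [27, −44]]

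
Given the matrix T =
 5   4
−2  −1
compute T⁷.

tr T = 4 and det T = 3, so the characteristic polynomial is λ² − (4)λ + (3) with roots 1 and 3.
Eigenvectors give P = [[−1, 2], [1, −1]] with P⁻¹ = [[1, 2], [1, 1]], and T = P·diag(1, 3)·P⁻¹.
Then T⁷ = P·diag(1, 2187)·P⁻¹ = [[−1, 4374], [1, −2187]] · [[1, 2], [1, 1]] = [[4373, 4372], [−2186, −2185]].

[[4373, 4372], [−2186, −2185]]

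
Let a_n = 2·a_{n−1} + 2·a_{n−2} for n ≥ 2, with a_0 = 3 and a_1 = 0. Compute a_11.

With companion matrix A = [[2, 2], [1, 0]], [a_n, a_{n−1}]ᵀ = A·[a_{n−1}, a_{n−2}]ᵀ, so [a_11, a_10]ᵀ = A^10·[a_1, a_0]ᵀ.
A^10 = [[18272, 13376], [6688, 4896]], giving [a_11, a_10]ᵀ = [[40128], [14688]].

40128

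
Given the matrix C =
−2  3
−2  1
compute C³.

C² = [[−2, −3], [2, −5]]
C³ = [[10, −9], [6, 1]]

[[10, −9], [6, 1]]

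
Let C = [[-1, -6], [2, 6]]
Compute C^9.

[[-57001, -115026], [38342, 77196]]

tr C = 5 and det C = 6, so the characteristic polynomial is λ² − (5)λ + (6) with roots 2 and 3.
Eigenvectors give P = [[-2, 3], [1, -2]] with P⁻¹ = [[-2, -3], [-1, -2]], and C = P·diag(2, 3)·P⁻¹.
Then C^9 = P·diag(512, 19683)·P⁻¹ = [[-1024, 59049], [512, -39366]] · [[-2, -3], [-1, -2]] = [[-57001, -115026], [38342, 77196]].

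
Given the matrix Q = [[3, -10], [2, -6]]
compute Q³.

tr Q = -3 and det Q = 2, so the characteristic polynomial is λ² − (-3)λ + (2) with roots -2 and -1.
Eigenvectors give P = [[2, 5], [1, 2]] with P⁻¹ = [[-2, 5], [1, -2]], and Q = P·diag(-2, -1)·P⁻¹.
Then Q³ = P·diag(-8, -1)·P⁻¹ = [[-16, -5], [-8, -2]] · [[-2, 5], [1, -2]] = [[27, -70], [14, -36]].

[[27, -70], [14, -36]]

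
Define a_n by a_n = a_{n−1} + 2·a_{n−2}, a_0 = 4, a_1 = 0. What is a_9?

With companion matrix C = [[1, 2], [1, 0]], [a_n, a_{n−1}]ᵀ = C·[a_{n−1}, a_{n−2}]ᵀ, so [a_9, a_8]ᵀ = C⁸·[a_1, a_0]ᵀ.
C⁸ = [[171, 170], [85, 86]], giving [a_9, a_8]ᵀ = [[680], [344]].

680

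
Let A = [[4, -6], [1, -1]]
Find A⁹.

[[1534, -3066], [511, -1021]]

tr A = 3 and det A = 2, so the characteristic polynomial is λ² − (3)λ + (2) with roots 1 and 2.
Eigenvectors give P = [[2, 3], [1, 1]] with P⁻¹ = [[-1, 3], [1, -2]], and A = P·diag(1, 2)·P⁻¹.
Then A⁹ = P·diag(1, 512)·P⁻¹ = [[2, 1536], [1, 512]] · [[-1, 3], [1, -2]] = [[1534, -3066], [511, -1021]].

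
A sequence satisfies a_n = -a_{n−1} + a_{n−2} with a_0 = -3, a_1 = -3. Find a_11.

-102

With companion matrix Q = [[-1, 1], [1, 0]], [a_n, a_{n−1}]ᵀ = Q·[a_{n−1}, a_{n−2}]ᵀ, so [a_11, a_10]ᵀ = Q^10·[a_1, a_0]ᵀ.
Q^10 = [[89, -55], [-55, 34]], giving [a_11, a_10]ᵀ = [[-102], [63]].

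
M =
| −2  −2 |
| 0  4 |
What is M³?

[[−8, −24], [0, 64]]

M² = [[4, −4], [0, 16]]
M³ = [[−8, −24], [0, 64]]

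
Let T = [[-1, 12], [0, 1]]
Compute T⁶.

[[1, 0], [0, 1]]

T² = I (check: tr T = 0 and det T = -1), so T⁶ = I since 6 is even.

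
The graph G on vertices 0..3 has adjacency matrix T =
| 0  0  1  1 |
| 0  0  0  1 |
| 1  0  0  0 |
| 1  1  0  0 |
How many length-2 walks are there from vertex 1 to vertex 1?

1

The number of length-2 walks from vertex 1 to vertex 1 is entry (1,1) of T², where T is the adjacency matrix.
T² = [[2, 1, 0, 0], [1, 1, 0, 0], [0, 0, 1, 1], [0, 0, 1, 2]]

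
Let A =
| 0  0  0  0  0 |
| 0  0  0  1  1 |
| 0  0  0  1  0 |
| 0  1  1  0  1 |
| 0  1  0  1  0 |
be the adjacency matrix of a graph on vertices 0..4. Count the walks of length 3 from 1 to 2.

1

The number of length-3 walks from vertex 1 to vertex 2 is entry (1,2) of A^3, where A is the adjacency matrix.
A^2 = [[0, 0, 0, 0, 0], [0, 2, 1, 1, 1], [0, 1, 1, 0, 1], [0, 1, 0, 3, 1], [0, 1, 1, 1, 2]]
A^3 = [[0, 0, 0, 0, 0], [0, 2, 1, 4, 3], [0, 1, 0, 3, 1], [0, 4, 3, 2, 4], [0, 3, 1, 4, 2]]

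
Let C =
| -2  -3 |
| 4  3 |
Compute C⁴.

C² = [[-8, -3], [4, -3]]
C³ = [[4, 15], [-20, -21]]
C⁴ = [[52, 33], [-44, -3]]

[[52, 33], [-44, -3]]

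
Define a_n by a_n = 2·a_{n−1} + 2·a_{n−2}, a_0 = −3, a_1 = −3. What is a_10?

−34752

With companion matrix A = [[2, 2], [1, 0]], [a_n, a_{n−1}]ᵀ = A·[a_{n−1}, a_{n−2}]ᵀ, so [a_10, a_9]ᵀ = A⁹·[a_1, a_0]ᵀ.
A⁹ = [[6688, 4896], [2448, 1792]], giving [a_10, a_9]ᵀ = [[−34752], [−12720]].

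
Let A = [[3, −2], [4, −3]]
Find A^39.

[[3, −2], [4, −3]]

A² = I (check: tr A = 0 and det A = −1), so A^39 = A since 39 is odd.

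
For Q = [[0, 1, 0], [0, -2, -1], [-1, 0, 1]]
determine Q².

[[0, -2, -1], [1, 4, 1], [-1, -1, 1]]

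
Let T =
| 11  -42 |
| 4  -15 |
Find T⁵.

[[1451, -5082], [484, -1695]]

tr T = -4 and det T = 3, so the characteristic polynomial is λ² − (-4)λ + (3) with roots -1 and -3.
Eigenvectors give P = [[7, 3], [2, 1]] with P⁻¹ = [[1, -3], [-2, 7]], and T = P·diag(-1, -3)·P⁻¹.
Then T⁵ = P·diag(-1, -243)·P⁻¹ = [[-7, -729], [-2, -243]] · [[1, -3], [-2, 7]] = [[1451, -5082], [484, -1695]].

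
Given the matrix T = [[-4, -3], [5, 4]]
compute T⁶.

[[1, 0], [0, 1]]

T² = I (check: tr T = 0 and det T = -1), so T⁶ = I since 6 is even.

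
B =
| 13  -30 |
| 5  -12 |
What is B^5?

tr B = 1 and det B = -6, so the characteristic polynomial is λ² − (1)λ + (-6) with roots 3 and -2.
Eigenvectors give P = [[3, -2], [1, -1]] with P⁻¹ = [[1, -2], [1, -3]], and B = P·diag(3, -2)·P⁻¹.
Then B^5 = P·diag(243, -32)·P⁻¹ = [[729, 64], [243, 32]] · [[1, -2], [1, -3]] = [[793, -1650], [275, -582]].

[[793, -1650], [275, -582]]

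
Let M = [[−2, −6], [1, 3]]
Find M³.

[[−2, −6], [1, 3]]

M² = M (a projection; rank 1, trace 1), so M³ = M.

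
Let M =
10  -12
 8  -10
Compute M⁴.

[[16, 0], [0, 16]]

tr M = 0 and det M = -4, so the characteristic polynomial is λ² − (0)λ + (-4) with roots -2 and 2.
Eigenvectors give P = [[1, 3], [1, 2]] with P⁻¹ = [[-2, 3], [1, -1]], and M = P·diag(-2, 2)·P⁻¹.
Then M⁴ = P·diag(16, 16)·P⁻¹ = [[16, 48], [16, 32]] · [[-2, 3], [1, -1]] = [[16, 0], [0, 16]].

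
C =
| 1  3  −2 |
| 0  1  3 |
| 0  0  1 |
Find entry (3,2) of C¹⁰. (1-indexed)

C = I + N where N = [[0, 3, −2], [0, 0, 3], [0, 0, 0]] is strictly upper-triangular, so N³ = 0.
(I + N)¹⁰ = I + 10·N + 45·N² = [[1, 30, 385], [0, 1, 30], [0, 0, 1]].

0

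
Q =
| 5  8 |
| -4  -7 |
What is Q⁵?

[[245, 488], [-244, -487]]

tr Q = -2 and det Q = -3, so the characteristic polynomial is λ² − (-2)λ + (-3) with roots 1 and -3.
Eigenvectors give P = [[2, 1], [-1, -1]] with P⁻¹ = [[1, 1], [-1, -2]], and Q = P·diag(1, -3)·P⁻¹.
Then Q⁵ = P·diag(1, -243)·P⁻¹ = [[2, -243], [-1, 243]] · [[1, 1], [-1, -2]] = [[245, 488], [-244, -487]].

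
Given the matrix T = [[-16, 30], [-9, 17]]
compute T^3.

tr T = 1 and det T = -2, so the characteristic polynomial is λ² − (1)λ + (-2) with roots 2 and -1.
Eigenvectors give P = [[-5, 2], [-3, 1]] with P⁻¹ = [[1, -2], [3, -5]], and T = P·diag(2, -1)·P⁻¹.
Then T^3 = P·diag(8, -1)·P⁻¹ = [[-40, -2], [-24, -1]] · [[1, -2], [3, -5]] = [[-46, 90], [-27, 53]].

[[-46, 90], [-27, 53]]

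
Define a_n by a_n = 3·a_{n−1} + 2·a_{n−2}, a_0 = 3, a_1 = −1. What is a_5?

95

With companion matrix B = [[3, 2], [1, 0]], [a_n, a_{n−1}]ᵀ = B·[a_{n−1}, a_{n−2}]ᵀ, so [a_5, a_4]ᵀ = B⁴·[a_1, a_0]ᵀ.
B⁴ = [[139, 78], [39, 22]], giving [a_5, a_4]ᵀ = [[95], [27]].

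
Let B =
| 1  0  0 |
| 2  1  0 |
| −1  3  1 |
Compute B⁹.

B = I + N where N = [[0, 0, 0], [2, 0, 0], [−1, 3, 0]] is strictly lower-triangular, so N³ = 0.
(I + N)⁹ = I + 9·N + 36·N² = [[1, 0, 0], [18, 1, 0], [207, 27, 1]].

[[1, 0, 0], [18, 1, 0], [207, 27, 1]]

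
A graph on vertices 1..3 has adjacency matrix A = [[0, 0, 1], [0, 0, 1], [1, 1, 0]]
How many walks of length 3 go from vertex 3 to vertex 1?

The number of length-3 walks from vertex 3 to vertex 1 is entry (3,1) of A³, where A is the adjacency matrix.
A² = [[1, 1, 0], [1, 1, 0], [0, 0, 2]]
A³ = [[0, 0, 2], [0, 0, 2], [2, 2, 0]]

2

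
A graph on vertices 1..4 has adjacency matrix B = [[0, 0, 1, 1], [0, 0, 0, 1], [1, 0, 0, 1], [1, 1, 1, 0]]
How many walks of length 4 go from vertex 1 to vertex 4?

The number of length-4 walks from vertex 1 to vertex 4 is entry (1,4) of B^4, where B is the adjacency matrix.
B^2 = [[2, 1, 1, 1], [1, 1, 1, 0], [1, 1, 2, 1], [1, 0, 1, 3]]
B^3 = [[2, 1, 3, 4], [1, 0, 1, 3], [3, 1, 2, 4], [4, 3, 4, 2]]
B^4 = [[7, 4, 6, 6], [4, 3, 4, 2], [6, 4, 7, 6], [6, 2, 6, 11]]

6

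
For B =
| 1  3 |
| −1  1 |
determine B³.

B² = [[−2, 6], [−2, −2]]
B³ = [[−8, 0], [0, −8]]

[[−8, 0], [0, −8]]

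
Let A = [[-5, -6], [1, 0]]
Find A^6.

tr A = -5 and det A = 6, so the characteristic polynomial is λ² − (-5)λ + (6) with roots -3 and -2.
Eigenvectors give P = [[3, 2], [-1, -1]] with P⁻¹ = [[1, 2], [-1, -3]], and A = P·diag(-3, -2)·P⁻¹.
Then A^6 = P·diag(729, 64)·P⁻¹ = [[2187, 128], [-729, -64]] · [[1, 2], [-1, -3]] = [[2059, 3990], [-665, -1266]].

[[2059, 3990], [-665, -1266]]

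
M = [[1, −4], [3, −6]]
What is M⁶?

tr M = −5 and det M = 6, so the characteristic polynomial is λ² − (−5)λ + (6) with roots −3 and −2.
Eigenvectors give P = [[1, 4], [1, 3]] with P⁻¹ = [[−3, 4], [1, −1]], and M = P·diag(−3, −2)·P⁻¹.
Then M⁶ = P·diag(729, 64)·P⁻¹ = [[729, 256], [729, 192]] · [[−3, 4], [1, −1]] = [[−1931, 2660], [−1995, 2724]].

[[−1931, 2660], [−1995, 2724]]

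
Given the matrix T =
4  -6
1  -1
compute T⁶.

[[190, -378], [63, -125]]

tr T = 3 and det T = 2, so the characteristic polynomial is λ² − (3)λ + (2) with roots 2 and 1.
Eigenvectors give P = [[3, -2], [1, -1]] with P⁻¹ = [[1, -2], [1, -3]], and T = P·diag(2, 1)·P⁻¹.
Then T⁶ = P·diag(64, 1)·P⁻¹ = [[192, -2], [64, -1]] · [[1, -2], [1, -3]] = [[190, -378], [63, -125]].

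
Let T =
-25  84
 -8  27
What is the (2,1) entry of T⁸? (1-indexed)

tr T = 2 and det T = -3, so the characteristic polynomial is λ² − (2)λ + (-3) with roots -1 and 3.
Eigenvectors give P = [[7, 3], [2, 1]] with P⁻¹ = [[1, -3], [-2, 7]], and T = P·diag(-1, 3)·P⁻¹.
Then T⁸ = P·diag(1, 6561)·P⁻¹ = [[7, 19683], [2, 6561]] · [[1, -3], [-2, 7]] = [[-39359, 137760], [-13120, 45921]].

-13120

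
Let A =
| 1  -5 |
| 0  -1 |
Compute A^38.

[[1, 0], [0, 1]]

A² = I (check: tr A = 0 and det A = -1), so A^38 = I since 38 is even.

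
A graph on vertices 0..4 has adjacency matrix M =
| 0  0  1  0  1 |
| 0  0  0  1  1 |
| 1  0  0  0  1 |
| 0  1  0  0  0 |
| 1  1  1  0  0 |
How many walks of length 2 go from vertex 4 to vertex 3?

The number of length-2 walks from vertex 4 to vertex 3 is entry (4,3) of M², where M is the adjacency matrix.
M² = [[2, 1, 1, 0, 1], [1, 2, 1, 0, 0], [1, 1, 2, 0, 1], [0, 0, 0, 1, 1], [1, 0, 1, 1, 3]]

1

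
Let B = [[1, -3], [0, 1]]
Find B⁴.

[[1, -12], [0, 1]]

B = I + N where N = [[0, -3], [0, 0]] is strictly upper-triangular, so N² = 0.
(I + N)⁴ = I + 4·N = [[1, -12], [0, 1]].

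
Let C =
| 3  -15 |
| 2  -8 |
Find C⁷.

tr C = -5 and det C = 6, so the characteristic polynomial is λ² − (-5)λ + (6) with roots -2 and -3.
Eigenvectors give P = [[3, -5], [1, -2]] with P⁻¹ = [[2, -5], [1, -3]], and C = P·diag(-2, -3)·P⁻¹.
Then C⁷ = P·diag(-128, -2187)·P⁻¹ = [[-384, 10935], [-128, 4374]] · [[2, -5], [1, -3]] = [[10167, -30885], [4118, -12482]].

[[10167, -30885], [4118, -12482]]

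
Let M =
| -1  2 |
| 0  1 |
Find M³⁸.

[[1, 0], [0, 1]]

M² = I (check: tr M = 0 and det M = -1), so M³⁸ = I since 38 is even.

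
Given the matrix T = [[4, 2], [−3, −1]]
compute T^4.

[[46, 30], [−45, −29]]

tr T = 3 and det T = 2, so the characteristic polynomial is λ² − (3)λ + (2) with roots 2 and 1.
Eigenvectors give P = [[−1, −2], [1, 3]] with P⁻¹ = [[−3, −2], [1, 1]], and T = P·diag(2, 1)·P⁻¹.
Then T^4 = P·diag(16, 1)·P⁻¹ = [[−16, −2], [16, 3]] · [[−3, −2], [1, 1]] = [[46, 30], [−45, −29]].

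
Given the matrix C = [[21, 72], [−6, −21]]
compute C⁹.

[[137781, 472392], [−39366, −137781]]

tr C = 0 and det C = −9, so the characteristic polynomial is λ² − (0)λ + (−9) with roots −3 and 3.
Eigenvectors give P = [[−3, 4], [1, −1]] with P⁻¹ = [[1, 4], [1, 3]], and C = P·diag(−3, 3)·P⁻¹.
Then C⁹ = P·diag(−19683, 19683)·P⁻¹ = [[59049, 78732], [−19683, −19683]] · [[1, 4], [1, 3]] = [[137781, 472392], [−39366, −137781]].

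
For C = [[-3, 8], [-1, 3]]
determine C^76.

C² = I (check: tr C = 0 and det C = -1), so C^76 = I since 76 is even.

[[1, 0], [0, 1]]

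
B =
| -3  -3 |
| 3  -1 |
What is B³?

[[36, -12], [12, 44]]

B² = [[0, 12], [-12, -8]]
B³ = [[36, -12], [12, 44]]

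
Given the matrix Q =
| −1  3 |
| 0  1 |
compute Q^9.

[[−1, 3], [0, 1]]

Q² = I (check: tr Q = 0 and det Q = −1), so Q^9 = Q since 9 is odd.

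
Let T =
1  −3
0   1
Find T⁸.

T = I + N where N = [[0, −3], [0, 0]] is strictly upper-triangular, so N² = 0.
(I + N)⁸ = I + 8·N = [[1, −24], [0, 1]].

[[1, −24], [0, 1]]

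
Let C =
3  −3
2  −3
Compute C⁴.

[[9, 0], [0, 9]]

C² = [[3, 0], [0, 3]]
C³ = [[9, −9], [6, −9]]
C⁴ = [[9, 0], [0, 9]]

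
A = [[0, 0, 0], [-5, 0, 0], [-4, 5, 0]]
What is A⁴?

A is strictly triangular, hence nilpotent: A³ = 0, so A⁴ = 0.

[[0, 0, 0], [0, 0, 0], [0, 0, 0]]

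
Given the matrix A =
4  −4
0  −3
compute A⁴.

A² = [[16, −4], [0, 9]]
A³ = [[64, −52], [0, −27]]
A⁴ = [[256, −100], [0, 81]]

[[256, −100], [0, 81]]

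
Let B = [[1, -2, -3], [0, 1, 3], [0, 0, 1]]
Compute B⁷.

[[1, -14, -147], [0, 1, 21], [0, 0, 1]]

B = I + N where N = [[0, -2, -3], [0, 0, 3], [0, 0, 0]] is strictly upper-triangular, so N³ = 0.
(I + N)⁷ = I + 7·N + 21·N² = [[1, -14, -147], [0, 1, 21], [0, 0, 1]].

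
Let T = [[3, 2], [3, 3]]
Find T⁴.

[[441, 360], [540, 441]]

T² = [[15, 12], [18, 15]]
T³ = [[81, 66], [99, 81]]
T⁴ = [[441, 360], [540, 441]]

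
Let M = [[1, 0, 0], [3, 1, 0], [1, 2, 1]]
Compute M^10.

[[1, 0, 0], [30, 1, 0], [280, 20, 1]]

M = I + N where N = [[0, 0, 0], [3, 0, 0], [1, 2, 0]] is strictly lower-triangular, so N^3 = 0.
(I + N)^10 = I + 10·N + 45·N^2 = [[1, 0, 0], [30, 1, 0], [280, 20, 1]].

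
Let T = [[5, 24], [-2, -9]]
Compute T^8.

[[-19679, -78720], [6560, 26241]]

tr T = -4 and det T = 3, so the characteristic polynomial is λ² − (-4)λ + (3) with roots -3 and -1.
Eigenvectors give P = [[-3, 4], [1, -1]] with P⁻¹ = [[1, 4], [1, 3]], and T = P·diag(-3, -1)·P⁻¹.
Then T^8 = P·diag(6561, 1)·P⁻¹ = [[-19683, 4], [6561, -1]] · [[1, 4], [1, 3]] = [[-19679, -78720], [6560, 26241]].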